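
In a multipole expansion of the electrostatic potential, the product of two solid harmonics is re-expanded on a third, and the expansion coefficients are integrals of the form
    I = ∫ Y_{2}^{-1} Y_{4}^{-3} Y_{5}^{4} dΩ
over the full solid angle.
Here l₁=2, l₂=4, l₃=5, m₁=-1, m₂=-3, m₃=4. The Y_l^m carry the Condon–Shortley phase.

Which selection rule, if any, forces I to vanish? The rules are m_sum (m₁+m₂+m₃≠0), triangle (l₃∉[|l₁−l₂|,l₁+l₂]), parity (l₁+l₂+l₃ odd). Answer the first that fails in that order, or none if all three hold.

parity

m₁+m₂+m₃ = -1 − 3 + 4 = 0  ✓
triangle: |2−4|=2 ≤ l₃=5 ≤ 2+4=6  ✓
parity: l₁+l₂+l₃ = 11 is odd  ✗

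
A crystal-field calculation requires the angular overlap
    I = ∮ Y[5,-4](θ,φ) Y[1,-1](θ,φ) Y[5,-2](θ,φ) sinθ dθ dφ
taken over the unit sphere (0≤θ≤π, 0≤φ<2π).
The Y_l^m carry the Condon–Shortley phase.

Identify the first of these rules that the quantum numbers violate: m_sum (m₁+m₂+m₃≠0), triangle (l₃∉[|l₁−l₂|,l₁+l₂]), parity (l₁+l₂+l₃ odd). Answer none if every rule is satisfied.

m₁+m₂+m₃ = -4 − 1 − 2 = -7  ✗
triangle: |5−1|=4 ≤ l₃=5 ≤ 5+1=6
parity: l₁+l₂+l₃ = 11 is odd

m_sum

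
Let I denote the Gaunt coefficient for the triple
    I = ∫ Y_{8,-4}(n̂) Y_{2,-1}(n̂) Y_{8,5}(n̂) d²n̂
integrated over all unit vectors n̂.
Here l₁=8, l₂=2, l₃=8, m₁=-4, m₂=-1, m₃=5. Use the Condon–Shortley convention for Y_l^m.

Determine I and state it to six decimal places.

-0.175924

Checks pass: Σm=0; 18 even; l₃=8∈[6,10].
(2·8+1)(2·2+1)(2·8+1) = 1445
Δ: 2! 14! 2! / 19! → 1/348840
sum: t=0:+1/116121600 t=1:−1/25401600 t=2:+1/116121600 = -1/45158400
3j²(8 2 8; 0 0 0) = Δ·Π!·Σ² = 24/1615  (sign -1)
sum: t=0:+1/1916006400 t=1:−1/479001600 = -1/638668800
3j²(8 2 8; -4 -1 5) = Δ·Π!·Σ² = 117/6460  (sign +1)
combine: 4πI² = 1445·24/1615·117/6460 = 702/1805
take √, sign -1: I = -0.17592397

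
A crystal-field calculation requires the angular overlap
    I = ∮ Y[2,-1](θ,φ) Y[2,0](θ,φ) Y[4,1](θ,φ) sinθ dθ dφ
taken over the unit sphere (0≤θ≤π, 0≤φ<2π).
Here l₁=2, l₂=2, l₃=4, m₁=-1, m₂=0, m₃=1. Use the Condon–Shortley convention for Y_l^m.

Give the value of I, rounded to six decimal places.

Rules hold: Σm=0, L=8 even, 0≤4≤4.
N = 5·5·9 = 225
Δ = 0!·4!·4!/9! = 1/630
Racah Σ t=0..0: t=0:+1/16 = 1/16
⇒ 3j(2 2 4; 0 0 0)² = 2/35, sgn +1
Racah Σ t=0..0: t=0:+1/24 = 1/24
⇒ 3j(2 2 4; -1 0 1)² = 1/21, sgn -1
4πI² = N·(3j₀)²·(3jₘ)² = 30/49
I = -1·√(0.612245/4π) = -0.22072812

-0.220728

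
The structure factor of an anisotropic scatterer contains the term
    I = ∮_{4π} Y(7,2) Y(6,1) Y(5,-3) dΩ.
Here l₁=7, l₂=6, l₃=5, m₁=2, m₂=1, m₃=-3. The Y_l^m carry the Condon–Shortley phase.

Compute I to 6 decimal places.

Checks pass: Σm=0; 18 even; l₃=5∈[1,13].
(2·7+1)(2·6+1)(2·5+1) = 2145
Δ: 8! 6! 4! / 19! → 1/174594420
sum: t=2:+1/4147200 t=3:−1/207360 t=4:+1/82944 t=5:−1/207360 t=6:+1/4147200 = 1/345600
3j²(7 6 5; 0 0 0) = Δ·Π!·Σ² = 420/46189  (sign -1)
sum: t=3:−1/829440 t=4:+1/414720 t=5:−1/2073600 = 1/1382400
3j²(7 6 5; 2 1 -3) = Δ·Π!·Σ² = 294/46189  (sign +1)
combine: 4πI² = 2145·420/46189·294/46189 = 1852200/14919047
take √, sign -1: I = -0.09939590

-0.099396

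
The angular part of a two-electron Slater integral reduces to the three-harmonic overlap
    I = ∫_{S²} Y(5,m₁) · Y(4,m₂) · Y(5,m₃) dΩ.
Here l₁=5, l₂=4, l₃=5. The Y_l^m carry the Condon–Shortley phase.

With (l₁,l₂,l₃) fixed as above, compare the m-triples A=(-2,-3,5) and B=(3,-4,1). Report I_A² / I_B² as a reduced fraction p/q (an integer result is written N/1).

Shared (l₁,l₂,l₃)=(5,4,5): N and (l;000)² cancel in I_A²/I_B².
A: Δ = 4!·6!·4!/15! = 1/3153150; Racah Σ t=1..1: t=1:−1/103680 = -1/103680; ⇒ 3j(5 4 5; -2 -3 5)² = 7/429, sgn -1
B: Δ = 4!·6!·4!/15! = 1/3153150; Racah Σ t=0..0: t=0:+1/27648 = 1/27648; ⇒ 3j(5 4 5; 3 -4 1)² = 10/429, sgn +1
I_A²/I_B² = (7/429)/(10/429) = 7/10

7/10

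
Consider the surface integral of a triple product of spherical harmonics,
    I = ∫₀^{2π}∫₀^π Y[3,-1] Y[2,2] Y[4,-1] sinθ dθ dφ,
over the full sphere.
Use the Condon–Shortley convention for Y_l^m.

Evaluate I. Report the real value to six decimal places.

0.000000

L=9 odd ⇒ parity kills the (l;000) factor ⇒ I = 0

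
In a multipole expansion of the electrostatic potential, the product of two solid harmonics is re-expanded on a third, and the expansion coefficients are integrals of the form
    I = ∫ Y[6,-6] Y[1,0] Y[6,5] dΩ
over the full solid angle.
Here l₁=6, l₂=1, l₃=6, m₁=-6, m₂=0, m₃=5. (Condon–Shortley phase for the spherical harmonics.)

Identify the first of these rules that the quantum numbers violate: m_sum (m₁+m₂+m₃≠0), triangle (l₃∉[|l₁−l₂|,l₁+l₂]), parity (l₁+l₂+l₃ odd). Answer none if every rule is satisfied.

Σmᵢ = -1  ✗
l₃∈[|l₁−l₂|,l₁+l₂]=[5,7], have l₃=6
Σlᵢ = 13 ⇒ odd

m_sum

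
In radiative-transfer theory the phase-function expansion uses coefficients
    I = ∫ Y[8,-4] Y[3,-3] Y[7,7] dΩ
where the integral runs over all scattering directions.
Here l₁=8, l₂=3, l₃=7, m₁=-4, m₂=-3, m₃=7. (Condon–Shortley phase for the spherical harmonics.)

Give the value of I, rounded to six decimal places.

-0.020973

Rules hold: Σm=0, L=18 even, 5≤7≤11.
N = 17·7·15 = 1785
Δ = 4!·12!·2!/19! = 1/5290740
Racah Σ t=1..3: t=1:−1/7257600 t=2:+1/2073600 t=3:−1/7257600 = 1/4838400
⇒ 3j(8 3 7; 0 0 0)² = 252/20995, sgn -1
Racah Σ t=0..0: t=0:+1/22992076800 = 1/22992076800
⇒ 3j(8 3 7; -4 -3 7)² = 1/3876, sgn +1
4πI² = N·(3j₀)²·(3jₘ)² = 441/79781
I = -1·√(0.00552763/4π) = -0.02097320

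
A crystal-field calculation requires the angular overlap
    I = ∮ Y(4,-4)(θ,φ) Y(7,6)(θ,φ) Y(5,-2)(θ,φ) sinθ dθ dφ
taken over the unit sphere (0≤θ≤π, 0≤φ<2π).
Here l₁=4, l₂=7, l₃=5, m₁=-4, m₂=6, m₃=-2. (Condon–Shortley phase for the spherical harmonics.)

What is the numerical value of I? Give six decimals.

-0.188638

Rules hold: Σm=0, L=16 even, 3≤5≤11.
N = 9·15·11 = 1485
Δ = 6!·2!·8!/17! = 1/6126120
Racah Σ t=2..4: t=2:+1/69120 t=3:−1/20736 t=4:+1/69120 = -1/51840
⇒ 3j(4 7 5; 0 0 0)² = 280/21879, sgn +1
Racah Σ t=6..6: t=6:+1/7257600 = 1/7257600
⇒ 3j(4 7 5; -4 6 -2)² = 2/85, sgn -1
4πI² = N·(3j₀)²·(3jₘ)² = 1680/3757
I = -1·√(0.447165/4π) = -0.18863797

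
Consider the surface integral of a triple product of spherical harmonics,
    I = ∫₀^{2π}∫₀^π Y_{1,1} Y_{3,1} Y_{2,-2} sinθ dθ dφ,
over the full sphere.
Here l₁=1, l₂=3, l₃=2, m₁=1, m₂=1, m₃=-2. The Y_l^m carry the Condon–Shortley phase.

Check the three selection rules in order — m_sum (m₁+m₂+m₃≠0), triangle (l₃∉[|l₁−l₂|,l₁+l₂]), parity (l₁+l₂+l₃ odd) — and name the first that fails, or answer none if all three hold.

Σmᵢ = 0  ✓
l₃∈[|l₁−l₂|,l₁+l₂]=[2,4], have l₃=2  ✓
Σlᵢ = 6 ⇒ even  ✓

none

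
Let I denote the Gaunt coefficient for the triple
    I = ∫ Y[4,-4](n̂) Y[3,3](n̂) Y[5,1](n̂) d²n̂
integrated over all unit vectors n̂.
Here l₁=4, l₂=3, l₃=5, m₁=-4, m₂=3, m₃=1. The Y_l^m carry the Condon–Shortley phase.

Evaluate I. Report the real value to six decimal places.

0.050679

Rules hold: Σm=0, L=12 even, 1≤5≤7.
N = 9·7·11 = 693
Δ = 2!·6!·4!/13! = 1/180180
Racah Σ t=0..2: t=0:+1/576 t=1:−1/144 t=2:+1/576 = -1/288
⇒ 3j(4 3 5; 0 0 0)² = 20/1001, sgn +1
Racah Σ t=2..2: t=2:+1/34560 = 1/34560
⇒ 3j(4 3 5; -4 3 1)² = 1/429, sgn +1
4πI² = N·(3j₀)²·(3jₘ)² = 60/1859
I = +1·√(0.0322754/4π) = 0.05067935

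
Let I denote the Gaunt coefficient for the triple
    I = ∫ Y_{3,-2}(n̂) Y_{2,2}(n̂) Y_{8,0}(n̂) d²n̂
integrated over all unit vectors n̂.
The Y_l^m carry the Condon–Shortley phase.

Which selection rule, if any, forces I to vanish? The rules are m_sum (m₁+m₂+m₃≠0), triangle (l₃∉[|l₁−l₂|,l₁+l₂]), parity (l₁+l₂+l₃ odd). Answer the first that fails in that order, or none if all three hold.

triangle

Σmᵢ = 0  ✓
l₃∈[|l₁−l₂|,l₁+l₂]=[1,5], have l₃=8  ✗
Σlᵢ = 13 ⇒ odd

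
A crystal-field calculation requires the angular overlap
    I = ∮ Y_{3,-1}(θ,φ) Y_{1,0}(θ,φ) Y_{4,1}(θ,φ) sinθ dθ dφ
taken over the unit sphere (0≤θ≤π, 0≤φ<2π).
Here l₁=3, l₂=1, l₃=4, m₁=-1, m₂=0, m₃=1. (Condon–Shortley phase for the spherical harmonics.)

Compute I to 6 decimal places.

-0.238414

Rules hold: Σm=0, L=8 even, 2≤4≤4.
N = 7·3·9 = 189
Δ = 0!·6!·2!/9! = 1/252
Racah Σ t=0..0: t=0:+1/36 = 1/36
⇒ 3j(3 1 4; 0 0 0)² = 4/63, sgn +1
Racah Σ t=0..0: t=0:+1/48 = 1/48
⇒ 3j(3 1 4; -1 0 1)² = 5/84, sgn -1
4πI² = N·(3j₀)²·(3jₘ)² = 5/7
I = -1·√(0.714286/4π) = -0.23841361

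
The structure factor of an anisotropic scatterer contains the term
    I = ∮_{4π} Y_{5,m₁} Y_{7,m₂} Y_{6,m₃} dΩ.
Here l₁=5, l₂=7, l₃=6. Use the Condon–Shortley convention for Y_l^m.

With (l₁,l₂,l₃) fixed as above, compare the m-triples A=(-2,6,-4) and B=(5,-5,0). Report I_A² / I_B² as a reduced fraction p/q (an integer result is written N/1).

13/840

l's match ⇒ only the (l;m) 3-j factors differ between A and B.
A: triangle coeff Δ(5,7,6) = 1/174594420; Σ_t [5,6]: t=5:−1/19353600 t=6:+1/21772800 = -1/174182400; (3j)²=1/3876 [(5 7 6; -2 6 -4)], sign=-1
B: triangle coeff Δ(5,7,6) = 1/174594420; Σ_t [0,0]: t=0:+1/24883200 = 1/24883200; (3j)²=70/4199 [(5 7 6; 5 -5 0)], sign=+1
I_A²/I_B² = (1/3876)/(70/4199) = 13/840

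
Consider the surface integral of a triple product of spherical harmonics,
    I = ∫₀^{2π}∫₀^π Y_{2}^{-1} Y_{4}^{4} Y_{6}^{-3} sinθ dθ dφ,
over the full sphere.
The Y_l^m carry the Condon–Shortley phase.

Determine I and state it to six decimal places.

-0.047713

m-sum 0 ✓  L=12 even ✓  2≤6≤6 ✓
Π(2lᵢ+1) = 5×9×13 = 585
triangle coeff Δ(2,4,6) = 1/6435
Σ_t [0,0]: t=0:+1/2304 = 1/2304
(3j)²=5/143 [(2 4 6; 0 0 0)], sign=+1
Σ_t [0,0]: t=0:+1/241920 = 1/241920
(3j)²=1/715 [(2 4 6; -1 4 -3)], sign=-1
⇒ 4πI² = 45/1573
I = (-1)√(45/1573/(4π)) = -0.04771303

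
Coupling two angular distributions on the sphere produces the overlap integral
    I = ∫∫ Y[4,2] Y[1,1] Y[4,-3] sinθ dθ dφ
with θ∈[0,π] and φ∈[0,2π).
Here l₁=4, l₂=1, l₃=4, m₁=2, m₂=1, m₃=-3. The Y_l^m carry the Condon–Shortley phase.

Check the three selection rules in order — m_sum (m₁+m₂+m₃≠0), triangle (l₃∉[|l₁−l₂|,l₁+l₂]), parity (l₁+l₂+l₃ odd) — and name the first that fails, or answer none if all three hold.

azimuthal sum: 2 + 1 − 3 = 0  ✓
3 ≤ 4 ≤ 5 (triangle on l)  ✓
L = 4 + 1 + 4 = 9 (odd)  ✗

parity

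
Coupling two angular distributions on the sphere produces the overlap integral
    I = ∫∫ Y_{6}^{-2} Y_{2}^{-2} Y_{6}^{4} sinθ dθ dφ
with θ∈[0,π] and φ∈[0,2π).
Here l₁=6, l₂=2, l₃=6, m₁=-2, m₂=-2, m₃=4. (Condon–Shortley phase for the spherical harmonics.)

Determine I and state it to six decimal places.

Rules hold: Σm=0, L=14 even, 4≤6≤8.
N = 13·5·13 = 845
Δ = 2!·10!·2!/15! = 1/90090
Racah Σ t=0..2: t=0:+1/69120 t=1:−1/14400 t=2:+1/69120 = -7/172800
⇒ 3j(6 2 6; 0 0 0)² = 14/715, sgn -1
Racah Σ t=0..0: t=0:+1/322560 = 1/322560
⇒ 3j(6 2 6; -2 -2 4)² = 18/1001, sgn +1
4πI² = N·(3j₀)²·(3jₘ)² = 36/121
I = -1·√(0.297521/4π) = -0.15386989

-0.153870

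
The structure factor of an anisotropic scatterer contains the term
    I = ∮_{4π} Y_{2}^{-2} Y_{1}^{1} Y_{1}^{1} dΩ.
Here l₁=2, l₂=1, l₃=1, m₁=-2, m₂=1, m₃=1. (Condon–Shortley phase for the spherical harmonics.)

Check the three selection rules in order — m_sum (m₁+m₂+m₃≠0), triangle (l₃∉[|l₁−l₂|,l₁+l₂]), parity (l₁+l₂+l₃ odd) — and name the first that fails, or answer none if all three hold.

none

azimuthal sum: -2 + 1 + 1 = 0  ✓
1 ≤ 1 ≤ 3 (triangle on l)  ✓
L = 2 + 1 + 1 = 4 (even)  ✓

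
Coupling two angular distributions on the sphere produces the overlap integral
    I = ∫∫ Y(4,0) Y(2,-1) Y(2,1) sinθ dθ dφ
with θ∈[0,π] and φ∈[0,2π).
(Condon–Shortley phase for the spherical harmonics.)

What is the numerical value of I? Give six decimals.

m-sum 0 ✓  L=8 even ✓  2≤2≤6 ✓
Π(2lᵢ+1) = 9×5×5 = 225
triangle coeff Δ(4,2,2) = 1/630
Σ_t [2,2]: t=2:+1/16 = 1/16
(3j)²=2/35 [(4 2 2; 0 0 0)], sign=+1
Σ_t [1,1]: t=1:−1/36 = -1/36
(3j)²=8/315 [(4 2 2; 0 -1 1)], sign=+1
⇒ 4πI² = 16/49
I = (+1)√(16/49/(4π)) = 0.16119702

0.161197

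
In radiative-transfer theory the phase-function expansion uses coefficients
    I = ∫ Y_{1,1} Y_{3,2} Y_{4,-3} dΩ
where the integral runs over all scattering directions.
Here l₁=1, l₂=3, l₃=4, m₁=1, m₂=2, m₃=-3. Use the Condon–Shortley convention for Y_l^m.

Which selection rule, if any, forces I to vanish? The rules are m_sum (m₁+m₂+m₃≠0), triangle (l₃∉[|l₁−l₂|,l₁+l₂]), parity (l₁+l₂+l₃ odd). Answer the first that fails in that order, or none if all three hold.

none

m₁+m₂+m₃ = 1 + 2 − 3 = 0  ✓
triangle: |1−3|=2 ≤ l₃=4 ≤ 1+3=4  ✓
parity: l₁+l₂+l₃ = 8 is even  ✓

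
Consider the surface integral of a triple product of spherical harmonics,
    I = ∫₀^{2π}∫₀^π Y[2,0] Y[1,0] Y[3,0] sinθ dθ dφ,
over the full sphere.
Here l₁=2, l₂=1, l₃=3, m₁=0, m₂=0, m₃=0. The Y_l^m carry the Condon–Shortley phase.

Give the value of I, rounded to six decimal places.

Checks pass: Σm=0; 6 even; l₃=3∈[1,3].
(2·2+1)(2·1+1)(2·3+1) = 105
Δ: 0! 4! 2! / 7! → 1/105
sum: t=0:+1/4 = 1/4
3j²(2 1 3; 0 0 0) = Δ·Π!·Σ² = 3/35  (sign -1)
(m-triple is (0,0,0) — same symbol as above.)
combine: 4πI² = 105·3/35·3/35 = 27/35
take √, sign +1: I = 0.24776670

0.247767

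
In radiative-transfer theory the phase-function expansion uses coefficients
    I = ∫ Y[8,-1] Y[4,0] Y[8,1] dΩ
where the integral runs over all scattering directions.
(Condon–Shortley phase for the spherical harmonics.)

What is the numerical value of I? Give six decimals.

-0.106214

Checks pass: Σm=0; 20 even; l₃=8∈[4,12].
(2·8+1)(2·4+1)(2·8+1) = 2601
Δ: 4! 12! 4! / 21! → 1/185175900
sum: t=0:+1/557383680 t=1:−1/21772800 t=2:+1/8294400 t=3:−1/21772800 t=4:+1/557383680 = 1/30965760
3j²(8 4 8; 0 0 0) = Δ·Π!·Σ² = 36/4199  (sign +1)
sum: t=0:+1/1254113280 t=1:−1/34836480 t=2:+1/9676800 t=3:−1/18662400 t=4:+1/348364800 = 31/1254113280
3j²(8 4 8; -1 0 1) = Δ·Π!·Σ² = 961/151164  (sign -1)
combine: 4πI² = 2601·36/4199·961/151164 = 8649/61009
take √, sign -1: I = -0.10621383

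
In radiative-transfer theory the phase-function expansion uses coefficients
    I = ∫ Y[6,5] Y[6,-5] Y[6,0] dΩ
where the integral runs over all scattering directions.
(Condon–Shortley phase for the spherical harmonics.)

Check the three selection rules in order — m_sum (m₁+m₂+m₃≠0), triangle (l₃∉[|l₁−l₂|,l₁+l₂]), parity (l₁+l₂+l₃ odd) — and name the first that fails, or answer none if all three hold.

azimuthal sum: 5 − 5 + 0 = 0  ✓
0 ≤ 6 ≤ 12 (triangle on l)  ✓
L = 6 + 6 + 6 = 18 (even)  ✓

none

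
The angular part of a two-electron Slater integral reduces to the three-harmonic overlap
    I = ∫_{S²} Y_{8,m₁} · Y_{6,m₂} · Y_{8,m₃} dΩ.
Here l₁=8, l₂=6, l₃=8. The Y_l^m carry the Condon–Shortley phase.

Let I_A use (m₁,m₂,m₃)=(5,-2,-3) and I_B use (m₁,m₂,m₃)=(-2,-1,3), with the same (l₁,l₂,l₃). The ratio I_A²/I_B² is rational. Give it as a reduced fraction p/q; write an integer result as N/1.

Shared (l₁,l₂,l₃)=(8,6,8): N and (l;000)² cancel in I_A²/I_B².
A: Δ = 6!·10!·6!/23! = 1/13742520792; Racah Σ t=0..3: t=0:+1/1045094400 t=1:−1/348364800 t=2:+1/836075520 t=3:−1/15676416000 = -7/8957952000; ⇒ 3j(8 6 8; 5 -2 -3)² = 343/44574, sgn +1
B: Δ = 6!·10!·6!/23! = 1/13742520792; Racah Σ t=0..5: t=0:+1/313528320000 t=1:−1/2090188800 t=2:+1/139345920 t=3:−1/52254720 t=4:+1/99532800 t=5:−1/1244160000 = -143/44789760000; ⇒ 3j(8 6 8; -2 -1 3)² = 1001/178296, sgn +1
I_A²/I_B² = (343/44574)/(1001/178296) = 196/143

196/143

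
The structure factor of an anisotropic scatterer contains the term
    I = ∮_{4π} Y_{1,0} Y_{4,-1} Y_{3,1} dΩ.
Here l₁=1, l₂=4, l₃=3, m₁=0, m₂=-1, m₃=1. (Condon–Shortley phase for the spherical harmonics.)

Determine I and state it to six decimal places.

Checks pass: Σm=0; 8 even; l₃=3∈[3,5].
(2·1+1)(2·4+1)(2·3+1) = 189
Δ: 2! 0! 6! / 9! → 1/252
sum: t=1:−1/36 = -1/36
3j²(1 4 3; 0 0 0) = Δ·Π!·Σ² = 4/63  (sign +1)
sum: t=1:−1/48 = -1/48
3j²(1 4 3; 0 -1 1) = Δ·Π!·Σ² = 5/84  (sign -1)
combine: 4πI² = 189·4/63·5/84 = 5/7
take √, sign -1: I = -0.23841361

-0.238414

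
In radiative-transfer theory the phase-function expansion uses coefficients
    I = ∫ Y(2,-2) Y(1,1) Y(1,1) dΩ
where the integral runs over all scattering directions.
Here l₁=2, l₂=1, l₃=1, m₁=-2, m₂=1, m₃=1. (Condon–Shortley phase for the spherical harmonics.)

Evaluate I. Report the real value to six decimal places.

0.309019

m-sum 0 ✓  L=4 even ✓  1≤1≤3 ✓
Π(2lᵢ+1) = 5×3×3 = 45
triangle coeff Δ(2,1,1) = 1/30
Σ_t [1,1]: t=1:−1/1 = -1/1
(3j)²=2/15 [(2 1 1; 0 0 0)], sign=+1
Σ_t [2,2]: t=2:+1/4 = 1/4
(3j)²=1/5 [(2 1 1; -2 1 1)], sign=+1
⇒ 4πI² = 6/5
I = (+1)√(6/5/(4π)) = 0.30901936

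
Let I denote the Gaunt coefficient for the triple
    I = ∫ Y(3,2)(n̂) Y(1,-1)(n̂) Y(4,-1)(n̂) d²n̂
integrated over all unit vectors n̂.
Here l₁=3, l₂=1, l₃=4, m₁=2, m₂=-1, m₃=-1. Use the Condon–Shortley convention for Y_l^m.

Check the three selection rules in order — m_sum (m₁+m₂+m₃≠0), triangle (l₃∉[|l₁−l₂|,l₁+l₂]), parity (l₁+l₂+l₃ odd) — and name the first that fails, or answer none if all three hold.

m₁+m₂+m₃ = 2 − 1 − 1 = 0  ✓
triangle: |3−1|=2 ≤ l₃=4 ≤ 3+1=4  ✓
parity: l₁+l₂+l₃ = 8 is even  ✓

none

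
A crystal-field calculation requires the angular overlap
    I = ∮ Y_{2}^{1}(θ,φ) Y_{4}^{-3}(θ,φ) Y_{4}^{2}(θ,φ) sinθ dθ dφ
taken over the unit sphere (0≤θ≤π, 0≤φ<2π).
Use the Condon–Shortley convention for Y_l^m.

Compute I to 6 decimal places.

-0.187702

Checks pass: Σm=0; 10 even; l₃=4∈[2,6].
(2·2+1)(2·4+1)(2·4+1) = 405
Δ: 2! 2! 6! / 11! → 1/13860
sum: t=0:+1/192 t=1:−1/36 t=2:+1/192 = -5/288
3j²(2 4 4; 0 0 0) = Δ·Π!·Σ² = 20/693  (sign -1)
sum: t=0:+1/240 t=1:−1/1440 = 1/288
3j²(2 4 4; 1 -3 2) = Δ·Π!·Σ² = 5/132  (sign +1)
combine: 4πI² = 405·20/693·5/132 = 375/847
take √, sign -1: I = -0.18770204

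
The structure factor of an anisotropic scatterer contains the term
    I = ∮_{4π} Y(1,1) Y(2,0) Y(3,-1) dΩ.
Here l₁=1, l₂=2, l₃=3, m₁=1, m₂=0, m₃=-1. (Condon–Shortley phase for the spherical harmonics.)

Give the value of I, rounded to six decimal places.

Rules hold: Σm=0, L=6 even, 1≤3≤3.
N = 3·5·7 = 105
Δ = 0!·2!·4!/7! = 1/105
Racah Σ t=0..0: t=0:+1/4 = 1/4
⇒ 3j(1 2 3; 0 0 0)² = 3/35, sgn -1
Racah Σ t=0..0: t=0:+1/8 = 1/8
⇒ 3j(1 2 3; 1 0 -1)² = 2/35, sgn +1
4πI² = N·(3j₀)²·(3jₘ)² = 18/35
I = -1·√(0.514286/4π) = -0.20230066

-0.202301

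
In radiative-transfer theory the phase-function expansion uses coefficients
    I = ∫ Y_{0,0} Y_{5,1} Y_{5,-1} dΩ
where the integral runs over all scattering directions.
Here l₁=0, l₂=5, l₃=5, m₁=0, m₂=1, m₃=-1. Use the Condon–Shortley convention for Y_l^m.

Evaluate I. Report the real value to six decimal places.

m-sum 0 ✓  L=10 even ✓  5≤5≤5 ✓
Π(2lᵢ+1) = 1×11×11 = 121
triangle coeff Δ(0,5,5) = 1/11
Σ_t [0,0]: t=0:+1/14400 = 1/14400
(3j)²=1/11 [(0 5 5; 0 0 0)], sign=-1
Σ_t [0,0]: t=0:+1/17280 = 1/17280
(3j)²=1/11 [(0 5 5; 0 1 -1)], sign=+1
⇒ 4πI² = 1/1
I = (-1)√(1/1/(4π)) = -0.28209479

-0.282095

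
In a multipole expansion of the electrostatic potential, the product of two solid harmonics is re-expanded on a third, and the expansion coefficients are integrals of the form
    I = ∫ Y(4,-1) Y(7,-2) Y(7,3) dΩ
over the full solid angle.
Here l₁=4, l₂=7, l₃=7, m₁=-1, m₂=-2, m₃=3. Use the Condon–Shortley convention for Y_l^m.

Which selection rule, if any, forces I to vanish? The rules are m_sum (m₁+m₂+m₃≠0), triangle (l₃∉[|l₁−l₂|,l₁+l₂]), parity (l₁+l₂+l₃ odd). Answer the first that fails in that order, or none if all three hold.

none

m₁+m₂+m₃ = -1 − 2 + 3 = 0  ✓
triangle: |4−7|=3 ≤ l₃=7 ≤ 4+7=11  ✓
parity: l₁+l₂+l₃ = 18 is even  ✓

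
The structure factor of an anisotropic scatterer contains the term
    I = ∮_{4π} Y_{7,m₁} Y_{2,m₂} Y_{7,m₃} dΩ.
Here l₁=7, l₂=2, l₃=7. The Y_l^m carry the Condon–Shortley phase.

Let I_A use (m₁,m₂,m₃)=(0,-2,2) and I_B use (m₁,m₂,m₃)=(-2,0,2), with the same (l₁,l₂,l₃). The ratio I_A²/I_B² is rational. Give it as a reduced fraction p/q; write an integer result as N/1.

l's match ⇒ only the (l;m) 3-j factors differ between A and B.
A: triangle coeff Δ(7,2,7) = 1/185640; Σ_t [0,0]: t=0:+1/2419200 = 1/2419200; (3j)²=27/1105 [(7 2 7; 0 -2 2)], sign=-1
B: triangle coeff Δ(7,2,7) = 1/185640; Σ_t [0,2]: t=0:+1/8709120 t=1:−1/967680 t=2:+1/2419200 = -11/21772800; (3j)²=242/23205 [(7 2 7; -2 0 2)], sign=+1
I_A²/I_B² = (27/1105)/(242/23205) = 567/242

567/242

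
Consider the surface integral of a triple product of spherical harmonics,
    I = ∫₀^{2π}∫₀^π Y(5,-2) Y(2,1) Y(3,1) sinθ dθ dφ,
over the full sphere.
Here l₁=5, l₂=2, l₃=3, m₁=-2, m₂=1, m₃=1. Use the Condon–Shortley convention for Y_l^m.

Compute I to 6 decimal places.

0.245532

Checks pass: Σm=0; 10 even; l₃=3∈[3,7].
(2·5+1)(2·2+1)(2·3+1) = 385
Δ: 4! 6! 0! / 11! → 1/2310
sum: t=2:+1/144 = 1/144
3j²(5 2 3; 0 0 0) = Δ·Π!·Σ² = 10/231  (sign -1)
sum: t=3:−1/288 = -1/288
3j²(5 2 3; -2 1 1) = Δ·Π!·Σ² = 1/22  (sign -1)
combine: 4πI² = 385·10/231·1/22 = 25/33
take √, sign +1: I = 0.24553200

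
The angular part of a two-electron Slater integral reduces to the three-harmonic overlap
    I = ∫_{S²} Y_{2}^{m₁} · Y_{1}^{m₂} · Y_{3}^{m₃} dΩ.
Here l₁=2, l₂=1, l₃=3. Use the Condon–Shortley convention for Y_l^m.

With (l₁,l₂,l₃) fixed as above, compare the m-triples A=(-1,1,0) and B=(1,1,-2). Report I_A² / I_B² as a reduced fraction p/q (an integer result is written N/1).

3/10

Same 2,1,3: normalisation and zero-m 3j drop out of the ratio.
A: Δ: 0! 4! 2! / 7! → 1/105; sum: t=0:+1/12 = 1/12; 3j²(2 1 3; -1 1 0) = Δ·Π!·Σ² = 1/35  (sign -1)
B: Δ: 0! 4! 2! / 7! → 1/105; sum: t=0:+1/12 = 1/12; 3j²(2 1 3; 1 1 -2) = Δ·Π!·Σ² = 2/21  (sign -1)
I_A²/I_B² = (1/35)/(2/21) = 3/10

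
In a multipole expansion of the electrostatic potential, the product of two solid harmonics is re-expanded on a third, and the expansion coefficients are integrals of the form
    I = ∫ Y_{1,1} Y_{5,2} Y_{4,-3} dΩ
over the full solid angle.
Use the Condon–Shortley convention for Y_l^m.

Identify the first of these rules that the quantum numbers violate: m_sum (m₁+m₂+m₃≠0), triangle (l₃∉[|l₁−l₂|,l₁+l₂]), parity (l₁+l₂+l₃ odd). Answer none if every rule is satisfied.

Σmᵢ = 0  ✓
l₃∈[|l₁−l₂|,l₁+l₂]=[4,6], have l₃=4  ✓
Σlᵢ = 10 ⇒ even  ✓

none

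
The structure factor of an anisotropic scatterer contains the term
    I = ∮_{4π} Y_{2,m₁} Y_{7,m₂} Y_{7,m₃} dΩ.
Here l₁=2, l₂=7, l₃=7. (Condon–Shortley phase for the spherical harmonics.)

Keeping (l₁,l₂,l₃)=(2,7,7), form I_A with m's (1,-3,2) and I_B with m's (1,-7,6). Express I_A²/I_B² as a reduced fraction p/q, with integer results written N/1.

Same 2,7,7: normalisation and zero-m 3j drop out of the ratio.
A: Δ: 2! 2! 12! / 17! → 1/185640; sum: t=0:+1/1935360 t=1:−1/4354560 = 1/3483648; 3j²(2 7 7; 1 -3 2) = Δ·Π!·Σ² = 125/12376  (sign -1)
B: Δ: 2! 2! 12! / 17! → 1/185640; sum: t=0:+1/958003200 = 1/958003200; 3j²(2 7 7; 1 -7 6) = Δ·Π!·Σ² = 13/680  (sign -1)
I_A²/I_B² = (125/12376)/(13/680) = 625/1183

625/1183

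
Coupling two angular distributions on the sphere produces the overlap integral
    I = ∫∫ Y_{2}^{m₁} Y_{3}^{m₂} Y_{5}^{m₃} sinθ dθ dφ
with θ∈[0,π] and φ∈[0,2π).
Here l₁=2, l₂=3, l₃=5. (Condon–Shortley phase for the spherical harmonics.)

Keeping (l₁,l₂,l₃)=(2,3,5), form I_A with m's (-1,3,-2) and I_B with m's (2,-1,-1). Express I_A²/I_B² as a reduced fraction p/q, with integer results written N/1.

7/15

Shared (l₁,l₂,l₃)=(2,3,5): N and (l;000)² cancel in I_A²/I_B².
A: Δ = 0!·4!·6!/11! = 1/2310; Racah Σ t=0..0: t=0:+1/4320 = 1/4320; ⇒ 3j(2 3 5; -1 3 -2)² = 1/330, sgn -1
B: Δ = 0!·4!·6!/11! = 1/2310; Racah Σ t=0..0: t=0:+1/1152 = 1/1152; ⇒ 3j(2 3 5; 2 -1 -1)² = 1/154, sgn +1
I_A²/I_B² = (1/330)/(1/154) = 7/15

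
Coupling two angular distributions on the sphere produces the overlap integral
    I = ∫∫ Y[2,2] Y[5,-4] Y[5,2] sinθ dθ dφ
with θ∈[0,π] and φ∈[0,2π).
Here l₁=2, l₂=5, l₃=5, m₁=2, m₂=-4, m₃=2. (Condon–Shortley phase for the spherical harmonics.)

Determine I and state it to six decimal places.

Checks pass: Σm=0; 12 even; l₃=5∈[3,7].
(2·2+1)(2·5+1)(2·5+1) = 605
Δ: 2! 2! 8! / 13! → 1/38610
sum: t=0:+1/2880 t=1:−1/576 t=2:+1/2880 = -1/960
3j²(2 5 5; 0 0 0) = Δ·Π!·Σ² = 10/429  (sign +1)
sum: t=0:+1/20160 = 1/20160
3j²(2 5 5; 2 -4 2) = Δ·Π!·Σ² = 12/715  (sign -1)
combine: 4πI² = 605·10/429·12/715 = 40/169
take √, sign -1: I = -0.13724032

-0.137240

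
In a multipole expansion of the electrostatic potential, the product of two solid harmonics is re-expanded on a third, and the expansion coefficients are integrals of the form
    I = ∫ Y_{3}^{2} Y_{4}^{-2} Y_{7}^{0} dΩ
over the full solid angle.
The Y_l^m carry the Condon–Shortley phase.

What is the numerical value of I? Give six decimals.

0.081694

Checks pass: Σm=0; 14 even; l₃=7∈[1,7].
(2·3+1)(2·4+1)(2·7+1) = 945
Δ: 0! 6! 8! / 15! → 1/45045
sum: t=0:+1/20736 = 1/20736
3j²(3 4 7; 0 0 0) = Δ·Π!·Σ² = 35/1287  (sign -1)
sum: t=0:+1/172800 = 1/172800
3j²(3 4 7; 2 -2 0) = Δ·Π!·Σ² = 7/2145  (sign -1)
combine: 4πI² = 945·35/1287·7/2145 = 1715/20449
take √, sign +1: I = 0.08169418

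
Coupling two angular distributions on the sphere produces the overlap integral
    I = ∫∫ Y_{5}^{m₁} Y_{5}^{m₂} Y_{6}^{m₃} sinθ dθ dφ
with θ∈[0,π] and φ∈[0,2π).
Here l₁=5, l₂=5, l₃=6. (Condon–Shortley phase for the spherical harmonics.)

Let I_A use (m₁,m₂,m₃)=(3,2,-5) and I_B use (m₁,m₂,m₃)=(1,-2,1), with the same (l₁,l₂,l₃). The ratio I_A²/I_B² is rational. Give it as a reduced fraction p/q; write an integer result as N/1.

Shared (l₁,l₂,l₃)=(5,5,6): N and (l;000)² cancel in I_A²/I_B².
A: Δ = 4!·6!·6!/17! = 1/28588560; Racah Σ t=1..2: t=1:−1/518400 t=2:+1/345600 = 1/1036800; ⇒ 3j(5 5 6; 3 2 -5)² = 7/2210, sgn -1
B: Δ = 4!·6!·6!/17! = 1/28588560; Racah Σ t=0..3: t=0:+1/41472 t=1:−1/10368 t=2:+1/23040 t=3:−1/518400 = -1/32400; ⇒ 3j(5 5 6; 1 -2 1)² = 128/12155, sgn +1
I_A²/I_B² = (7/2210)/(128/12155) = 77/256

77/256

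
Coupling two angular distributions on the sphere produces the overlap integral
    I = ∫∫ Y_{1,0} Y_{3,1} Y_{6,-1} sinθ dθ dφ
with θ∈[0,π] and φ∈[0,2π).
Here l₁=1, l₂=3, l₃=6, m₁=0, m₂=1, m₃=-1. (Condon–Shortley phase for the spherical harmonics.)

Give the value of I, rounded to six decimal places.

0.000000

l₃=6 ∉ [2,4] — triangle fails ⇒ I = 0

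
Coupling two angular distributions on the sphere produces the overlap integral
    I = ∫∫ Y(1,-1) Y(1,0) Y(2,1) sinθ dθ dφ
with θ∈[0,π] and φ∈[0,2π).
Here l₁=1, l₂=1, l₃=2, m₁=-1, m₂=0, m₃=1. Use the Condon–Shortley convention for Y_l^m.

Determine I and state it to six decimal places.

Checks pass: Σm=0; 4 even; l₃=2∈[0,2].
(2·1+1)(2·1+1)(2·2+1) = 45
Δ: 0! 2! 2! / 5! → 1/30
sum: t=0:+1/1 = 1/1
3j²(1 1 2; 0 0 0) = Δ·Π!·Σ² = 2/15  (sign +1)
sum: t=0:+1/2 = 1/2
3j²(1 1 2; -1 0 1) = Δ·Π!·Σ² = 1/10  (sign -1)
combine: 4πI² = 45·2/15·1/10 = 3/5
take √, sign -1: I = -0.21850969

-0.218510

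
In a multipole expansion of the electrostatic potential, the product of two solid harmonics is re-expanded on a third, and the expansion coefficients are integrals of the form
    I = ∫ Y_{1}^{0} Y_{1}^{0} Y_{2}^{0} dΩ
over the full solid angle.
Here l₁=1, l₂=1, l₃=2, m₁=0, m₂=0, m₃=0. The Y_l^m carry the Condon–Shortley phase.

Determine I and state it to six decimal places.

Checks pass: Σm=0; 4 even; l₃=2∈[0,2].
(2·1+1)(2·1+1)(2·2+1) = 45
Δ: 0! 2! 2! / 5! → 1/30
sum: t=0:+1/1 = 1/1
3j²(1 1 2; 0 0 0) = Δ·Π!·Σ² = 2/15  (sign +1)
(m-triple is (0,0,0) — same symbol as above.)
combine: 4πI² = 45·2/15·2/15 = 4/5
take √, sign +1: I = 0.25231325

0.252313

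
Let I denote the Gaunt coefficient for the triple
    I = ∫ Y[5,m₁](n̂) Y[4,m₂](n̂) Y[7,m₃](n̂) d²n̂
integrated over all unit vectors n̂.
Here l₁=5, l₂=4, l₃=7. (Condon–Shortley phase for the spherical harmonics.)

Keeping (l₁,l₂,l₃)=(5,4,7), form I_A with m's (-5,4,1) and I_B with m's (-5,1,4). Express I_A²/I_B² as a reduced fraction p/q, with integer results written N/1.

Same 5,4,7: normalisation and zero-m 3j drop out of the ratio.
A: Δ: 2! 8! 6! / 17! → 1/6126120; sum: t=2:+1/58060800 = 1/58060800; 3j²(5 4 7; -5 4 1) = Δ·Π!·Σ² = 1/4862  (sign +1)
B: Δ: 2! 8! 6! / 17! → 1/6126120; sum: t=2:+1/2903040 = 1/2903040; 3j²(5 4 7; -5 1 4) = Δ·Π!·Σ² = 75/6188  (sign -1)
I_A²/I_B² = (1/4862)/(75/6188) = 14/825

14/825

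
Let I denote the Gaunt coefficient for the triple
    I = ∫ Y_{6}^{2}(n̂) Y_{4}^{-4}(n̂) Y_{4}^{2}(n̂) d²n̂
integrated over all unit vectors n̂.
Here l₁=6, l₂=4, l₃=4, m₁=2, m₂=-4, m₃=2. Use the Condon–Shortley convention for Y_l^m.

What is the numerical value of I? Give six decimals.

m-sum 0 ✓  L=14 even ✓  2≤4≤10 ✓
Π(2lᵢ+1) = 13×9×9 = 1053
triangle coeff Δ(6,4,4) = 1/1261260
Σ_t [2,4]: t=2:+1/4608 t=3:−1/1296 t=4:+1/4608 = -7/20736
(3j)²=20/1287 [(6 4 4; 0 0 0)], sign=-1
Σ_t [0,0]: t=0:+1/69120 = 1/69120
(3j)²=4/429 [(6 4 4; 2 -4 2)], sign=+1
⇒ 4πI² = 240/1573
I = (-1)√(240/1573/(4π)) = -0.11018851

-0.110189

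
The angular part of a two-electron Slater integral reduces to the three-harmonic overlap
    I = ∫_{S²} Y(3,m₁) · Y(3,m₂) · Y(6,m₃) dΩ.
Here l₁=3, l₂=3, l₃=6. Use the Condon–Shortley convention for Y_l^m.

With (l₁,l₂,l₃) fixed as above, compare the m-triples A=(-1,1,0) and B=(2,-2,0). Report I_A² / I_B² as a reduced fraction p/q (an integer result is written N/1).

l's match ⇒ only the (l;m) 3-j factors differ between A and B.
A: triangle coeff Δ(3,3,6) = 1/12012; Σ_t [0,0]: t=0:+1/2304 = 1/2304; (3j)²=75/4004 [(3 3 6; -1 1 0)], sign=+1
B: triangle coeff Δ(3,3,6) = 1/12012; Σ_t [0,0]: t=0:+1/14400 = 1/14400; (3j)²=3/1001 [(3 3 6; 2 -2 0)], sign=+1
I_A²/I_B² = (75/4004)/(3/1001) = 25/4

25/4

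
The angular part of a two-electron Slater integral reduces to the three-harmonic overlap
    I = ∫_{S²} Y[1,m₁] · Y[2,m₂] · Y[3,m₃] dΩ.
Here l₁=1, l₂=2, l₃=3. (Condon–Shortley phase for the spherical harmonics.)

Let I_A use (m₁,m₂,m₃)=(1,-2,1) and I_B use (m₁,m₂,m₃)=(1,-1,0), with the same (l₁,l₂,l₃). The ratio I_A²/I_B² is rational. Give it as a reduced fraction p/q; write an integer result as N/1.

1/3

Same 1,2,3: normalisation and zero-m 3j drop out of the ratio.
A: Δ: 0! 2! 4! / 7! → 1/105; sum: t=0:+1/48 = 1/48; 3j²(1 2 3; 1 -2 1) = Δ·Π!·Σ² = 1/105  (sign +1)
B: Δ: 0! 2! 4! / 7! → 1/105; sum: t=0:+1/12 = 1/12; 3j²(1 2 3; 1 -1 0) = Δ·Π!·Σ² = 1/35  (sign -1)
I_A²/I_B² = (1/105)/(1/35) = 1/3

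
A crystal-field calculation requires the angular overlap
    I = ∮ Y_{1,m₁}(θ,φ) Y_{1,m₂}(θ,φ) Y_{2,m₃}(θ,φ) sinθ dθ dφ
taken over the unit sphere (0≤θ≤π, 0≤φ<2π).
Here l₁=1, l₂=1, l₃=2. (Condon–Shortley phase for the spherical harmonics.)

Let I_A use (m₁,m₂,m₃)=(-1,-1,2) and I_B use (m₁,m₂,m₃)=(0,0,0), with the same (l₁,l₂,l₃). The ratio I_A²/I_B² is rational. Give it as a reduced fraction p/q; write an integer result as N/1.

3/2

Shared (l₁,l₂,l₃)=(1,1,2): N and (l;000)² cancel in I_A²/I_B².
A: Δ = 0!·2!·2!/5! = 1/30; Racah Σ t=0..0: t=0:+1/4 = 1/4; ⇒ 3j(1 1 2; -1 -1 2)² = 1/5, sgn +1
B: Δ = 0!·2!·2!/5! = 1/30; Racah Σ t=0..0: t=0:+1/1 = 1/1; ⇒ 3j(1 1 2; 0 0 0)² = 2/15, sgn +1
I_A²/I_B² = (1/5)/(2/15) = 3/2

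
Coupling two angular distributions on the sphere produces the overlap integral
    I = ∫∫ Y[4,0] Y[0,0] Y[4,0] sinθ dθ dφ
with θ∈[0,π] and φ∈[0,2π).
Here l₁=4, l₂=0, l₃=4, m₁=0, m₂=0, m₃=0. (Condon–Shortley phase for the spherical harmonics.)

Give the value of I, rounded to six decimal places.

0.282095

m-sum 0 ✓  L=8 even ✓  4≤4≤4 ✓
Π(2lᵢ+1) = 9×1×9 = 81
triangle coeff Δ(4,0,4) = 1/9
Σ_t [0,0]: t=0:+1/576 = 1/576
(3j)²=1/9 [(4 0 4; 0 0 0)], sign=+1
(m-triple is (0,0,0) — same symbol as above.)
⇒ 4πI² = 1/1
I = (+1)√(1/1/(4π)) = 0.28209479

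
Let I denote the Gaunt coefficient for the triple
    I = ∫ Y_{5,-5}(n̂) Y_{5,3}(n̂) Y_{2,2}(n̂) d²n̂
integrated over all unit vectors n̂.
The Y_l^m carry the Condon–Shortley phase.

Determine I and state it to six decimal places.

0.088588

Rules hold: Σm=0, L=12 even, 0≤2≤10.
N = 11·11·5 = 605
Δ = 8!·2!·2!/13! = 1/38610
Racah Σ t=3..5: t=3:−1/2880 t=4:+1/576 t=5:−1/2880 = 1/960
⇒ 3j(5 5 2; 0 0 0)² = 10/429, sgn +1
Racah Σ t=8..8: t=8:+1/161280 = 1/161280
⇒ 3j(5 5 2; -5 3 2)² = 1/143, sgn +1
4πI² = N·(3j₀)²·(3jₘ)² = 50/507
I = +1·√(0.0986193/4π) = 0.08858824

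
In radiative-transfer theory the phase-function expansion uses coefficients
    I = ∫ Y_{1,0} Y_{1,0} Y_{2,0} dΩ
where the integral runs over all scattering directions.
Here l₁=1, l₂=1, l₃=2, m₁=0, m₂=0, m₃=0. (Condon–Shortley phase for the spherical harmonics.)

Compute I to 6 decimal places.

Rules hold: Σm=0, L=4 even, 0≤2≤2.
N = 3·3·5 = 45
Δ = 0!·2!·2!/5! = 1/30
Racah Σ t=0..0: t=0:+1/1 = 1/1
⇒ 3j(1 1 2; 0 0 0)² = 2/15, sgn +1
(m-triple is (0,0,0) — same symbol as above.)
4πI² = N·(3j₀)²·(3jₘ)² = 4/5
I = +1·√(0.8/4π) = 0.25231325

0.252313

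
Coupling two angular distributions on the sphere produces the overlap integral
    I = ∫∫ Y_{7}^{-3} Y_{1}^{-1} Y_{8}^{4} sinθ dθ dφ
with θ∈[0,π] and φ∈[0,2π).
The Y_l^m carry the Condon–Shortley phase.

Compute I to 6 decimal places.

Rules hold: Σm=0, L=16 even, 6≤8≤8.
N = 15·3·17 = 765
Δ = 0!·14!·2!/17! = 1/2040
Racah Σ t=0..0: t=0:+1/25401600 = 1/25401600
⇒ 3j(7 1 8; 0 0 0)² = 8/255, sgn +1
Racah Σ t=0..0: t=0:+1/174182400 = 1/174182400
⇒ 3j(7 1 8; -3 -1 4)² = 11/340, sgn +1
4πI² = N·(3j₀)²·(3jₘ)² = 66/85
I = +1·√(0.776471/4π) = 0.24857507

0.248575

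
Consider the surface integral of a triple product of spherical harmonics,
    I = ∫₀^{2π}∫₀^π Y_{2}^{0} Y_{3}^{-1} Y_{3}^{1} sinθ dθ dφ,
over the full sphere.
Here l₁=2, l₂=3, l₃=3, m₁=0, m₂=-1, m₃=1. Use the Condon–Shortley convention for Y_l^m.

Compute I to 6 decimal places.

Rules hold: Σm=0, L=8 even, 1≤3≤5.
N = 5·7·7 = 245
Δ = 2!·2!·4!/9! = 1/3780
Racah Σ t=0..2: t=0:+1/24 t=1:−1/4 t=2:+1/24 = -1/6
⇒ 3j(2 3 3; 0 0 0)² = 4/105, sgn +1
Racah Σ t=0..2: t=0:+1/16 t=1:−1/6 t=2:+1/96 = -3/32
⇒ 3j(2 3 3; 0 -1 1)² = 3/140, sgn -1
4πI² = N·(3j₀)²·(3jₘ)² = 1/5
I = -1·√(0.2/4π) = -0.12615663

-0.126157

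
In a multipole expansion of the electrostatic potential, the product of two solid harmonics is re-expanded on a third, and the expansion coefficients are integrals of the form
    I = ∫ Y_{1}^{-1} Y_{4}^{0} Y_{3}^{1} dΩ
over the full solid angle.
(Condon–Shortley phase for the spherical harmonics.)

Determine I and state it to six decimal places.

Checks pass: Σm=0; 8 even; l₃=3∈[3,5].
(2·1+1)(2·4+1)(2·3+1) = 189
Δ: 2! 0! 6! / 9! → 1/252
sum: t=1:−1/36 = -1/36
3j²(1 4 3; 0 0 0) = Δ·Π!·Σ² = 4/63  (sign +1)
sum: t=2:+1/96 = 1/96
3j²(1 4 3; -1 0 1) = Δ·Π!·Σ² = 1/42  (sign +1)
combine: 4πI² = 189·4/63·1/42 = 2/7
take √, sign +1: I = 0.15078601

0.150786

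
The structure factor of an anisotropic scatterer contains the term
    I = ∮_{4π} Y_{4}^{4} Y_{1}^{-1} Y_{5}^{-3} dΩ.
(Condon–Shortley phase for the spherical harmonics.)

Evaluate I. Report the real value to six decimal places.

-0.049106

Rules hold: Σm=0, L=10 even, 3≤5≤5.
N = 9·3·11 = 297
Δ = 0!·8!·2!/11! = 1/495
Racah Σ t=0..0: t=0:+1/576 = 1/576
⇒ 3j(4 1 5; 0 0 0)² = 5/99, sgn -1
Racah Σ t=0..0: t=0:+1/80640 = 1/80640
⇒ 3j(4 1 5; 4 -1 -3)² = 1/495, sgn +1
4πI² = N·(3j₀)²·(3jₘ)² = 1/33
I = -1·√(0.030303/4π) = -0.04910640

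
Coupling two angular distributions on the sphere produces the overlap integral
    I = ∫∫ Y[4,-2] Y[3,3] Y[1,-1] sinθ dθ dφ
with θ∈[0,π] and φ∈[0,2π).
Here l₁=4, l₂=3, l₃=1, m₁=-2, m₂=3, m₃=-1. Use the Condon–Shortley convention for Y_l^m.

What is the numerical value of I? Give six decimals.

m-sum 0 ✓  L=8 even ✓  1≤1≤7 ✓
Π(2lᵢ+1) = 9×7×3 = 189
triangle coeff Δ(4,3,1) = 1/252
Σ_t [3,3]: t=3:−1/36 = -1/36
(3j)²=4/63 [(4 3 1; 0 0 0)], sign=+1
Σ_t [6,6]: t=6:+1/1440 = 1/1440
(3j)²=1/252 [(4 3 1; -2 3 -1)], sign=+1
⇒ 4πI² = 1/21
I = (+1)√(1/21/(4π)) = 0.06155813

0.061558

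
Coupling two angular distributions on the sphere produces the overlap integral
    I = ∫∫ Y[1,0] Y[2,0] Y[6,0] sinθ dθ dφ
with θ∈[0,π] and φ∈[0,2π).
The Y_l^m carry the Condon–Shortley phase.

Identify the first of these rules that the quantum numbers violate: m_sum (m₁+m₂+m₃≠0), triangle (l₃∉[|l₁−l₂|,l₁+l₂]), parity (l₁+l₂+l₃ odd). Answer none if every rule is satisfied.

m₁+m₂+m₃ = 0 + 0 + 0 = 0  ✓
triangle: |1−2|=1 ≤ l₃=6 ≤ 1+2=3  ✗
parity: l₁+l₂+l₃ = 9 is odd

triangle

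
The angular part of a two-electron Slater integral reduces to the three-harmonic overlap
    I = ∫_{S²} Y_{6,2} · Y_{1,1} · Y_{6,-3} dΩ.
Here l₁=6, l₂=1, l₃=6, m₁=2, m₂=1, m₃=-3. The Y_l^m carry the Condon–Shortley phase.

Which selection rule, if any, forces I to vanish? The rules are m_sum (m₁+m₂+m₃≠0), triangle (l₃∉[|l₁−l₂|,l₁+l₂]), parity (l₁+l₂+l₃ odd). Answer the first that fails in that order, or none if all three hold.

parity

Σmᵢ = 0  ✓
l₃∈[|l₁−l₂|,l₁+l₂]=[5,7], have l₃=6  ✓
Σlᵢ = 13 ⇒ odd  ✗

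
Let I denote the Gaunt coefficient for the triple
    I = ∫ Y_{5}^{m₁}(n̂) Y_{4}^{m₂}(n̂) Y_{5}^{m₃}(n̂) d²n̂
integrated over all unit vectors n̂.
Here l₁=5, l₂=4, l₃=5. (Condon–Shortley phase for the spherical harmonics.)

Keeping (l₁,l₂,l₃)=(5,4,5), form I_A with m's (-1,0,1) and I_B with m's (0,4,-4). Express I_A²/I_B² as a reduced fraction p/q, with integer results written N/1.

4/9

Shared (l₁,l₂,l₃)=(5,4,5): N and (l;000)² cancel in I_A²/I_B².
A: Δ = 4!·6!·4!/15! = 1/3153150; Racah Σ t=0..4: t=0:+1/414720 t=1:−1/4320 t=2:+1/768 t=3:−1/1296 t=4:+1/27648 = 7/20736; ⇒ 3j(5 4 5; -1 0 1)² = 8/1287, sgn +1
B: Δ = 4!·6!·4!/15! = 1/3153150; Racah Σ t=4..4: t=4:+1/69120 = 1/69120; ⇒ 3j(5 4 5; 0 4 -4)² = 2/143, sgn -1
I_A²/I_B² = (8/1287)/(2/143) = 4/9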